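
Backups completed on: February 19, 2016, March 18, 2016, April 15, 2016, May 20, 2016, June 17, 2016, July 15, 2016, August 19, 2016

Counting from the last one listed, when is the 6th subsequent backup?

February 17, 2017

These are Fridays at 28- or 35-day spacing (28, 28, 35, 28, 28, 35).
The pattern: 3rd Friday of the month.
September 2016 — 3rd Friday is September 16, 2016.
3rd Friday of October 2016: October 21, 2016.
November 2016 — 3rd Friday is November 18, 2016.
December 2016 — 3rd Friday is December 16, 2016.
3rd Friday of January 2017: January 20, 2017.
3rd Friday of February 2017: February 17, 2017.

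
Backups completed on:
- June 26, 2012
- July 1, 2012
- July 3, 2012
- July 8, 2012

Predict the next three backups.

Gaps: 5, 2, 5 days — not constant, but cyclic with period 2.
The events fall on every Tuesday and Sunday.
The following Tuesday is July 10, 2012.
The following Sunday is July 15, 2012.
Next Tuesday: July 17, 2012.

July 10, 2012; July 15, 2012; July 17, 2012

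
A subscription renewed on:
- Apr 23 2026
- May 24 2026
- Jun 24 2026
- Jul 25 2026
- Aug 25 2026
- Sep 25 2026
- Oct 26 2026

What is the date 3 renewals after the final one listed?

Jan 27 2027

Every event comes 31 days after the last (31, 31, 31, 31, 31, 31).
Oct 26 2026 + 31 days = Nov 26 2026.
Nov 26 2026 + 31 days = Dec 27 2026.
Dec 27 2026 + 31 days = Jan 27 2027.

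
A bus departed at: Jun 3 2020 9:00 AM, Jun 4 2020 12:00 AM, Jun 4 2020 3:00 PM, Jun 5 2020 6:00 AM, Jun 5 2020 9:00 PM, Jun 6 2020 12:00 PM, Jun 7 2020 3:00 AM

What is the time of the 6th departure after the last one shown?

Jun 10 2020 9:00 PM

Gaps: 15, 15, 15, 15, 15, 15 hours — each event is 15 hours after the previous one.
Jun 7 2020 3:00 AM + 15 h = Jun 7 2020 6:00 PM.
Jun 7 2020 6:00 PM + 15 h = Jun 8 2020 9:00 AM.
Jun 8 2020 9:00 AM + 15 h = Jun 9 2020 12:00 AM.
Jun 9 2020 12:00 AM + 15 h = Jun 9 2020 3:00 PM.
Jun 9 2020 3:00 PM + 15 h = Jun 10 2020 6:00 AM.
Jun 10 2020 6:00 AM + 15 h = Jun 10 2020 9:00 PM.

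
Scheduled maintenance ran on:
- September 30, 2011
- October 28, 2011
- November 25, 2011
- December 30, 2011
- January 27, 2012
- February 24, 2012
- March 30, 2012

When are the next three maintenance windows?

April 27, 2012; May 25, 2012; June 29, 2012

Every date is a Friday; gaps 28, 28, 35, 28, 28, 35 days.
Each is the last Friday of its month (at least one falls on the 29th or later, ruling out '4th Friday').
April 2012 ends with Friday April 27, 2012.
May 2012 ends with Friday May 25, 2012.
Last Friday of June 2012: June 29, 2012.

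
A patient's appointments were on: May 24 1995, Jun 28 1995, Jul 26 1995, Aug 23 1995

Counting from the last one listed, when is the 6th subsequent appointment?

These are Wednesdays at 28- or 35-day spacing (35, 28, 28).
The pattern: 4th Wednesday of the month.
September 1995 — 4th Wednesday is Sep 27 1995.
4th Wednesday of October 1995: Oct 25 1995.
November 1995 — 4th Wednesday is Nov 22 1995.
December 1995 — 4th Wednesday is Dec 27 1995.
4th Wednesday of January 1996: Jan 24 1996.
4th Wednesday of February 1996: Feb 28 1996.

Feb 28 1996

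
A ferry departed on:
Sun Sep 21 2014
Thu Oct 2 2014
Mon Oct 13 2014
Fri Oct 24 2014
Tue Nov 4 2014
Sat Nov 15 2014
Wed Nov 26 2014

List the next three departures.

Sun Dec 7 2014, Thu Dec 18 2014, Mon Dec 29 2014

The spacing is 11, 11, 11, 11, 11, 11 days — always 11 days.
Wed Nov 26 2014 + 11 days = Sun Dec 7 2014.
Sun Dec 7 2014 + 11 days = Thu Dec 18 2014.
Thu Dec 18 2014 + 11 days = Mon Dec 29 2014.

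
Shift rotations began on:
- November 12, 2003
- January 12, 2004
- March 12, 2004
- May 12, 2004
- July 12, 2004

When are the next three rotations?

September 12, 2004; November 12, 2004; January 12, 2005

The day-of-month is always 12 (61, 60, 61, 61 days between events).
So this recurs on the 12th of every 2 months.
Next: September 2004 → September 12, 2004.
November 2004: November 12, 2004.
January 2005: January 12, 2005.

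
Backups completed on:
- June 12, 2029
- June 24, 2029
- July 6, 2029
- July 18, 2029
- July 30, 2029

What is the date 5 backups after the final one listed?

Every event comes 12 days after the last (12, 12, 12, 12).
July 30, 2029 + 12 days = August 11, 2029.
August 11, 2029 + 12 days = August 23, 2029.
August 23, 2029 + 12 days = September 4, 2029.
September 4, 2029 + 12 days = September 16, 2029.
September 16, 2029 + 12 days = September 28, 2029.

September 28, 2029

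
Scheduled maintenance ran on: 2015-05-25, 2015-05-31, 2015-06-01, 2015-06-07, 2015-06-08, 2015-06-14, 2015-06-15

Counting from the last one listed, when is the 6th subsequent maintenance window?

2015-07-06

The gap pattern 6, 1, 6, 1, 6, 1 repeats every 2 events.
These are the Mondays and Sundays of each week.
The following Sunday is 2015-06-21.
Next Monday: 2015-06-22.
The following Sunday is 2015-06-28.
Next Monday: 2015-06-29.
The following Sunday is 2015-07-05.
The following Monday is 2015-07-06.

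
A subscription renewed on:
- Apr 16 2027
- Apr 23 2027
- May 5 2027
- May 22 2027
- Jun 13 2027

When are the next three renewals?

Jul 10 2027, Aug 11 2027, Sep 17 2027

Gaps: 7, 12, 17, 22 days — each gap is 5 larger than the previous one.
Next gap: 27 days. Jun 13 2027 + 27 days = Jul 10 2027.
Next gap: 32 days. Jul 10 2027 + 32 days = Aug 11 2027.
Next gap: 37 days. Aug 11 2027 + 37 days = Sep 17 2027.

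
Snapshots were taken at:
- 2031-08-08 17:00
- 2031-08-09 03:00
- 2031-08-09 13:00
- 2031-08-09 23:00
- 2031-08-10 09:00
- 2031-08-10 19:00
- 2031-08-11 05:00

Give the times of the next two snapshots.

2031-08-11 15:00, 2031-08-12 01:00

Gaps: 10, 10, 10, 10, 10, 10 hours — each event is 10 hours after the previous one.
2031-08-11 05:00 + 10 h = 2031-08-11 15:00.
2031-08-11 15:00 + 10 h = 2031-08-12 01:00.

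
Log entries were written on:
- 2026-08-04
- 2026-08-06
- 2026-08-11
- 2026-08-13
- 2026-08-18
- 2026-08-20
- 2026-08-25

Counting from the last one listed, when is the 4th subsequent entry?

The gap pattern 2, 5, 2, 5, 2, 5 repeats every 2 events.
These are the Tuesdays and Thursdays of each week.
The following Thursday is 2026-08-27.
Next Tuesday: 2026-09-01.
Next Thursday: 2026-09-03.
Next Tuesday: 2026-09-08.

2026-09-08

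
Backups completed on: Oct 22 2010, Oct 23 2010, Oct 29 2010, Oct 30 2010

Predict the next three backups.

Gaps: 1, 6, 1 days — not constant, but cyclic with period 2.
The events fall on every Friday and Saturday.
Next Friday: Nov 5 2010.
The following Saturday is Nov 6 2010.
Next Friday: Nov 12 2010.

Nov 5 2010, Nov 6 2010, Nov 12 2010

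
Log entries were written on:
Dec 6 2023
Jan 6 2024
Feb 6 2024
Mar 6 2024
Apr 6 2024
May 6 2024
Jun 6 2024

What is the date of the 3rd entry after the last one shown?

Sep 6 2024

Each date is the 6th; the gaps (31, 31, 29, 31, 30, 31) track the month lengths.
The rule is the 6th of each month.
July 2024: Jul 6 2024.
August 2024: Aug 6 2024.
Next: September 2024 → Sep 6 2024.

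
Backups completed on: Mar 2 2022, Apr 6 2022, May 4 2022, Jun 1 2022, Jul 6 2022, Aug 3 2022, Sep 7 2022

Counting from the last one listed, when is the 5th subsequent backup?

Gaps: 35, 28, 28, 35, 28, 35 days — a mix of 28 and 35. Every date is a Wednesday.
Each is the 1st Wednesday of its month.
1st Wednesday of October 2022: Oct 5 2022.
November 2022 — 1st Wednesday is Nov 2 2022.
December 2022 — 1st Wednesday is Dec 7 2022.
January 2023 — 1st Wednesday is Jan 4 2023.
1st Wednesday of February 2023: Feb 1 2023.

Feb 1 2023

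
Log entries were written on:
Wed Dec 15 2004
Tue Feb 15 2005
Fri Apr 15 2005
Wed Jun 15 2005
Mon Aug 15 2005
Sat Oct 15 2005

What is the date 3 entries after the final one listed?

Sat Apr 15 2006

Gaps: 62, 59, 61, 61, 61 days — not constant. Every event is on the 15th of the month.
Pattern: the 15th of every 2 months.
December 2005: Thu Dec 15 2005.
February 2006: Wed Feb 15 2006.
Next: April 2006 → Sat Apr 15 2006.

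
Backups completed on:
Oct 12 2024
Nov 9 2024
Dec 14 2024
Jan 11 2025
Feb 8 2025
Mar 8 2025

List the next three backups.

Apr 12 2025, May 10 2025, Jun 14 2025

All dates are Saturdays, 28, 35, 28, 28, 28 days apart.
Specifically, the 2nd Saturday of each month.
2nd Saturday of April 2025: Apr 12 2025.
May 2025 — 2nd Saturday is May 10 2025.
June 2025 — 2nd Saturday is Jun 14 2025.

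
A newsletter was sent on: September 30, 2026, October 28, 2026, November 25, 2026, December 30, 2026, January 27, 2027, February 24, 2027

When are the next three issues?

March 31, 2027; April 28, 2027; May 26, 2027

Every date is a Wednesday; gaps 28, 28, 35, 28, 28 days.
Each is the last Wednesday of its month (at least one falls on the 29th or later, ruling out '4th Wednesday').
Last Wednesday of March 2027: March 31, 2027.
April 2027 ends with Wednesday April 28, 2027.
May 2027 ends with Wednesday May 26, 2027.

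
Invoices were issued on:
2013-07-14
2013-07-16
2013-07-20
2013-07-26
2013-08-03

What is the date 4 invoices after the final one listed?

The spacing grows by 2 each time: 2, 4, 6, 8 days.
Next gap: 10 days. 2013-08-03 + 10 days = 2013-08-13.
Next gap: 12 days. 2013-08-13 + 12 days = 2013-08-25.
Next gap: 14 days. 2013-08-25 + 14 days = 2013-09-08.
Next gap: 16 days. 2013-09-08 + 16 days = 2013-09-24.

2013-09-24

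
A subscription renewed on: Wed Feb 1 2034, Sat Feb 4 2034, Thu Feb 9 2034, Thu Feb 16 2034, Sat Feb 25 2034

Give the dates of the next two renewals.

Wed Mar 8 2034, Tue Mar 21 2034

Gaps: 3, 5, 7, 9 days — each gap is 2 larger than the previous one.
Next gap: 11 days. Sat Feb 25 2034 + 11 days = Wed Mar 8 2034.
Next gap: 13 days. Wed Mar 8 2034 + 13 days = Tue Mar 21 2034.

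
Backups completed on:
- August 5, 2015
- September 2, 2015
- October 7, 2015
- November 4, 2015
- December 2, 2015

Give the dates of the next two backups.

January 6, 2016; February 3, 2016

All dates are Wednesdays, 28, 35, 28, 28 days apart.
Specifically, the 1st Wednesday of each month.
1st Wednesday of January 2016: January 6, 2016.
February 2016 — 1st Wednesday is February 3, 2016.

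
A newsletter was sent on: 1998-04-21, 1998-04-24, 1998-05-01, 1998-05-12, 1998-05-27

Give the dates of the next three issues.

Intervals are 3, 7, 11, 15 days — an arithmetic progression with common difference 4.
Next gap: 19 days. 1998-05-27 + 19 days = 1998-06-15.
Next gap: 23 days. 1998-06-15 + 23 days = 1998-07-08.
Next gap: 27 days. 1998-07-08 + 27 days = 1998-08-04.

1998-06-15, 1998-07-08, 1998-08-04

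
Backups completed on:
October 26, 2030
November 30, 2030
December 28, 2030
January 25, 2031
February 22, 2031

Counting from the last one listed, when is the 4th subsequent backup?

June 28, 2031

Every date is a Saturday; gaps 35, 28, 28, 28 days.
Each is the last Saturday of its month (at least one falls on the 29th or later, ruling out '4th Saturday').
Last Saturday of March 2031: March 29, 2031.
Last Saturday of April 2031: April 26, 2031.
Last Saturday of May 2031: May 31, 2031.
Last Saturday of June 2031: June 28, 2031.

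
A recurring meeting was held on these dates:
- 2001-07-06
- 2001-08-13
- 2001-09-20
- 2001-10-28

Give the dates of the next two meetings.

The spacing is 38, 38, 38 days — always 38 days.
2001-10-28 + 38 days = 2001-12-05.
2001-12-05 + 38 days = 2002-01-12.

2001-12-05, 2002-01-12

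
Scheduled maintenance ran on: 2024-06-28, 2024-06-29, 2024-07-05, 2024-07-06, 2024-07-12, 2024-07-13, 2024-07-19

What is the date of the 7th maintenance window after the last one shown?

2024-08-10

Gaps: 1, 6, 1, 6, 1, 6 days — not constant, but cyclic with period 2.
The events fall on every Friday and Saturday.
The following Saturday is 2024-07-20.
Next Friday: 2024-07-26.
Next Saturday: 2024-07-27.
Next Friday: 2024-08-02.
Next Saturday: 2024-08-03.
The following Friday is 2024-08-09.
The following Saturday is 2024-08-10.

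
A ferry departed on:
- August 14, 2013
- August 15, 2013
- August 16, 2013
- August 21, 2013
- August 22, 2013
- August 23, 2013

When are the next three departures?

The gap pattern 1, 1, 5, 1, 1 repeats every 3 events.
These are the Wednesdays, Thursdays and Fridays of each week.
The following Wednesday is August 28, 2013.
The following Thursday is August 29, 2013.
Next Friday: August 30, 2013.

August 28, 2013; August 29, 2013; August 30, 2013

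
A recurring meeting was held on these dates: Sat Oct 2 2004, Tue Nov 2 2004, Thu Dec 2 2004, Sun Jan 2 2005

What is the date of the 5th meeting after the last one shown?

Gaps: 31, 30, 31 days — not constant. Every event is on the 2nd of the month.
Pattern: the 2nd of each month.
February 2005: Wed Feb 2 2005.
March 2005: Wed Mar 2 2005.
April 2005: Sat Apr 2 2005.
May 2005: Mon May 2 2005.
Next: June 2005 → Thu Jun 2 2005.

Thu Jun 2 2005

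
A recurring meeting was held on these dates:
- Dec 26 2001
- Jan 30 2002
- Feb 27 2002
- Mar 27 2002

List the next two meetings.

Apr 24 2002, May 29 2002

All Wednesdays; the gaps (35, 28, 28) vary with month length.
This is the last Wednesday of each month.
April 2002 ends with Wednesday Apr 24 2002.
Last Wednesday of May 2002: May 29 2002.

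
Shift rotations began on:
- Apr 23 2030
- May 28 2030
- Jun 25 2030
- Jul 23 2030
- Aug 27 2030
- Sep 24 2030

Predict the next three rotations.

All dates are Tuesdays, 35, 28, 28, 35, 28 days apart.
Specifically, the 4th Tuesday of each month.
4th Tuesday of October 2030: Oct 22 2030.
November 2030 — 4th Tuesday is Nov 26 2030.
4th Tuesday of December 2030: Dec 24 2030.

Oct 22 2030, Nov 26 2030, Dec 24 2030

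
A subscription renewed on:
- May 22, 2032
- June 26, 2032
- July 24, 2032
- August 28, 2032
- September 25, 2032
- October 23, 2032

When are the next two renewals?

November 27, 2032; December 25, 2032

All dates are Saturdays, 35, 28, 35, 28, 28 days apart.
Specifically, the 4th Saturday of each month.
4th Saturday of November 2032: November 27, 2032.
4th Saturday of December 2032: December 25, 2032.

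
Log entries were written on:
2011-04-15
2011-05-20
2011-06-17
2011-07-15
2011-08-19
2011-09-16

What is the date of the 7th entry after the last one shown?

2012-04-20

All dates are Fridays, 35, 28, 28, 35, 28 days apart.
Specifically, the 3rd Friday of each month.
October 2011 — 3rd Friday is 2011-10-21.
November 2011 — 3rd Friday is 2011-11-18.
December 2011 — 3rd Friday is 2011-12-16.
3rd Friday of January 2012: 2012-01-20.
February 2012 — 3rd Friday is 2012-02-17.
3rd Friday of March 2012: 2012-03-16.
April 2012 — 3rd Friday is 2012-04-20.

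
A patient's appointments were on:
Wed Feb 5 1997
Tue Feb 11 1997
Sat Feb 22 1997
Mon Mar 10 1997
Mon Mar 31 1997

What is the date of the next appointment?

Intervals are 6, 11, 16, 21 days — an arithmetic progression with common difference 5.
Next gap: 26 days. Mon Mar 31 1997 + 26 days = Sat Apr 26 1997.

Sat Apr 26 1997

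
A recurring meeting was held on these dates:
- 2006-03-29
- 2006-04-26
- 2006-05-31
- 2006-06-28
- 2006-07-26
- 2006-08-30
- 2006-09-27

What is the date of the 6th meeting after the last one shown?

Every date is a Wednesday; gaps 28, 35, 28, 28, 35, 28 days.
Each is the last Wednesday of its month (at least one falls on the 29th or later, ruling out '4th Wednesday').
October 2006 ends with Wednesday 2006-10-25.
Last Wednesday of November 2006: 2006-11-29.
December 2006 ends with Wednesday 2006-12-27.
January 2007 ends with Wednesday 2007-01-31.
February 2007 ends with Wednesday 2007-02-28.
March 2007 ends with Wednesday 2007-03-28.

2007-03-28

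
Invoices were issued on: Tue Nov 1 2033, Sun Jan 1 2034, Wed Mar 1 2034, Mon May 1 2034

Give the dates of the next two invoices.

The day-of-month is always 1 (61, 59, 61 days between events).
So this recurs on the 1st of every 2 months.
Next: July 2034 → Sat Jul 1 2034.
September 2034: Fri Sep 1 2034.

Sat Jul 1 2034, Fri Sep 1 2034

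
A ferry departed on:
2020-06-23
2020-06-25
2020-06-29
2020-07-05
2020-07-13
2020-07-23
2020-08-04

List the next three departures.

2020-08-18, 2020-09-03, 2020-09-21

Intervals are 2, 4, 6, 8, 10, 12 days — an arithmetic progression with common difference 2.
Next gap: 14 days. 2020-08-04 + 14 days = 2020-08-18.
Next gap: 16 days. 2020-08-18 + 16 days = 2020-09-03.
Next gap: 18 days. 2020-09-03 + 18 days = 2020-09-21.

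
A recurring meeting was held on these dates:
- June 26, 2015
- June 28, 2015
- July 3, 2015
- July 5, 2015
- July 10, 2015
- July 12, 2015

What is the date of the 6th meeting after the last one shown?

The gap pattern 2, 5, 2, 5, 2 repeats every 2 events.
These are the Fridays and Sundays of each week.
The following Friday is July 17, 2015.
Next Sunday: July 19, 2015.
The following Friday is July 24, 2015.
Next Sunday: July 26, 2015.
The following Friday is July 31, 2015.
Next Sunday: August 2, 2015.

August 2, 2015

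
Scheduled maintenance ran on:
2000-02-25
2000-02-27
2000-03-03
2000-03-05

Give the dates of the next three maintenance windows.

2000-03-10, 2000-03-12, 2000-03-17

The gap pattern 2, 5, 2 repeats every 2 events.
These are the Fridays and Sundays of each week.
Next Friday: 2000-03-10.
The following Sunday is 2000-03-12.
Next Friday: 2000-03-17.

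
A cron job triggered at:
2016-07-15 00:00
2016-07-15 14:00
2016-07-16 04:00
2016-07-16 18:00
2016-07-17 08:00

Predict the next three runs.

2016-07-17 22:00, 2016-07-18 12:00, 2016-07-19 02:00

Gaps: 14, 14, 14, 14 hours — each event is 14 hours after the previous one.
2016-07-17 08:00 + 14 h = 2016-07-17 22:00.
2016-07-17 22:00 + 14 h = 2016-07-18 12:00.
2016-07-18 12:00 + 14 h = 2016-07-19 02:00.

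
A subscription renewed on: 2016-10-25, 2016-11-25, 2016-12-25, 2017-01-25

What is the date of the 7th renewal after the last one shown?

2017-08-25

Gaps: 31, 30, 31 days — not constant. Every event is on the 25th of the month.
Pattern: the 25th of each month.
February 2017: 2017-02-25.
March 2017: 2017-03-25.
April 2017: 2017-04-25.
Next: May 2017 → 2017-05-25.
Next: June 2017 → 2017-06-25.
Next: July 2017 → 2017-07-25.
Next: August 2017 → 2017-08-25.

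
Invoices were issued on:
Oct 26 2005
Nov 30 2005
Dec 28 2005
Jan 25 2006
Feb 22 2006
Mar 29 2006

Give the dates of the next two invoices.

All Wednesdays; the gaps (35, 28, 28, 28, 35) vary with month length.
This is the last Wednesday of each month.
Last Wednesday of April 2006: Apr 26 2006.
May 2006 ends with Wednesday May 31 2006.

Apr 26 2006, May 31 2006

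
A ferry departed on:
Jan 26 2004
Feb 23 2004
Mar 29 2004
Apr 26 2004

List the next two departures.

May 31 2004, Jun 28 2004

All Mondays; the gaps (28, 35, 28) vary with month length.
This is the last Monday of each month.
May 2004 ends with Monday May 31 2004.
June 2004 ends with Monday Jun 28 2004.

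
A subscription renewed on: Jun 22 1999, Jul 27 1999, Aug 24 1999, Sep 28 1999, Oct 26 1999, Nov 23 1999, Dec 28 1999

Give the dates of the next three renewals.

Jan 25 2000, Feb 22 2000, Mar 28 2000

Gaps: 35, 28, 35, 28, 28, 35 days — a mix of 28 and 35. Every date is a Tuesday.
Each is the 4th Tuesday of its month.
January 2000 — 4th Tuesday is Jan 25 2000.
February 2000 — 4th Tuesday is Feb 22 2000.
4th Tuesday of March 2000: Mar 28 2000.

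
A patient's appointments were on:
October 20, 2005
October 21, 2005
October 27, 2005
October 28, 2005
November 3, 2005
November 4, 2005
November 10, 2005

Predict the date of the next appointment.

November 11, 2005

Every event lands on a Thursday or Friday (gaps cycle 1, 6, 1, 6, 1, 6).
So the schedule is: every Thursday and Friday.
Next Friday: November 11, 2005.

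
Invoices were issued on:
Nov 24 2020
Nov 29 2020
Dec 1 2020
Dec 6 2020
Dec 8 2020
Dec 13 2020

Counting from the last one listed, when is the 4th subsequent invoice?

Dec 27 2020

Every event lands on a Tuesday or Sunday (gaps cycle 5, 2, 5, 2, 5).
So the schedule is: every Tuesday and Sunday.
Next Tuesday: Dec 15 2020.
Next Sunday: Dec 20 2020.
The following Tuesday is Dec 22 2020.
Next Sunday: Dec 27 2020.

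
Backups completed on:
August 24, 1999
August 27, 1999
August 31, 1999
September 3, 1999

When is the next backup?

September 7, 1999

Gaps: 3, 4, 3 days — not constant, but cyclic with period 2.
The events fall on every Tuesday and Friday.
Next Tuesday: September 7, 1999.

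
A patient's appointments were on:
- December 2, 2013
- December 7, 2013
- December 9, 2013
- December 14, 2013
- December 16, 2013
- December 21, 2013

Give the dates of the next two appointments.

December 23, 2013; December 28, 2013

The gap pattern 5, 2, 5, 2, 5 repeats every 2 events.
These are the Mondays and Saturdays of each week.
Next Monday: December 23, 2013.
The following Saturday is December 28, 2013.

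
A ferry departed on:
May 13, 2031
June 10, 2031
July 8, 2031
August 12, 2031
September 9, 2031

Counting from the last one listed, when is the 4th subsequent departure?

January 13, 2032

All dates are Tuesdays, 28, 28, 35, 28 days apart.
Specifically, the 2nd Tuesday of each month.
2nd Tuesday of October 2031: October 14, 2031.
2nd Tuesday of November 2031: November 11, 2031.
December 2031 — 2nd Tuesday is December 9, 2031.
January 2032 — 2nd Tuesday is January 13, 2032.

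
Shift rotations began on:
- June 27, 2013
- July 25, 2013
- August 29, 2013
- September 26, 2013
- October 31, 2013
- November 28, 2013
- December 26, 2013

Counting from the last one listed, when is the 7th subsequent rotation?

July 31, 2014

Every date is a Thursday; gaps 28, 35, 28, 35, 28, 28 days.
Each is the last Thursday of its month (at least one falls on the 29th or later, ruling out '4th Thursday').
Last Thursday of January 2014: January 30, 2014.
Last Thursday of February 2014: February 27, 2014.
March 2014 ends with Thursday March 27, 2014.
Last Thursday of April 2014: April 24, 2014.
Last Thursday of May 2014: May 29, 2014.
Last Thursday of June 2014: June 26, 2014.
July 2014 ends with Thursday July 31, 2014.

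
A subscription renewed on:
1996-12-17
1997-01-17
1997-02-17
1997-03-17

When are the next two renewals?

Gaps: 31, 31, 28 days — not constant. Every event is on the 17th of the month.
Pattern: the 17th of each month.
April 1997: 1997-04-17.
Next: May 1997 → 1997-05-17.

1997-04-17, 1997-05-17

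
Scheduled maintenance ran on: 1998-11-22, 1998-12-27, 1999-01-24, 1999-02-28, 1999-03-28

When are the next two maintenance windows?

Gaps: 35, 28, 35, 28 days — a mix of 28 and 35. Every date is a Sunday.
Each is the 4th Sunday of its month.
4th Sunday of April 1999: 1999-04-25.
May 1999 — 4th Sunday is 1999-05-23.

1999-04-25, 1999-05-23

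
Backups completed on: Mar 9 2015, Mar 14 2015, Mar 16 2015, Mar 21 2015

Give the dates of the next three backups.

Every event lands on a Monday or Saturday (gaps cycle 5, 2, 5).
So the schedule is: every Monday and Saturday.
Next Monday: Mar 23 2015.
The following Saturday is Mar 28 2015.
Next Monday: Mar 30 2015.

Mar 23 2015, Mar 28 2015, Mar 30 2015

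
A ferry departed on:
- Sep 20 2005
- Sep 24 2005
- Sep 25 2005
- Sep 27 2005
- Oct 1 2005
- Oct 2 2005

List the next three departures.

Oct 4 2005, Oct 8 2005, Oct 9 2005

Every event lands on a Tuesday or Saturday or Sunday (gaps cycle 4, 1, 2, 4, 1).
So the schedule is: every Tuesday, Saturday and Sunday.
The following Tuesday is Oct 4 2005.
The following Saturday is Oct 8 2005.
The following Sunday is Oct 9 2005.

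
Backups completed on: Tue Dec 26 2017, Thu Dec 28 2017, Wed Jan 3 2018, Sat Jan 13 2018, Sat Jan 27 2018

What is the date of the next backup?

Wed Feb 14 2018

The spacing grows by 4 each time: 2, 6, 10, 14 days.
Next gap: 18 days. Sat Jan 27 2018 + 18 days = Wed Feb 14 2018.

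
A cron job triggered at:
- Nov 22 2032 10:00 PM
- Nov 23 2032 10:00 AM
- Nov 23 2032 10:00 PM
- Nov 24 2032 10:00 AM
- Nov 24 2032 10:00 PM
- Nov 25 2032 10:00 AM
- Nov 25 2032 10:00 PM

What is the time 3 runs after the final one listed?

The interval is a steady 12 hours (12, 12, 12, 12, 12, 12).
Nov 25 2032 10:00 PM + 12 h = Nov 26 2032 10:00 AM.
Nov 26 2032 10:00 AM + 12 h = Nov 26 2032 10:00 PM.
Nov 26 2032 10:00 PM + 12 h = Nov 27 2032 10:00 AM.

Nov 27 2032 10:00 AM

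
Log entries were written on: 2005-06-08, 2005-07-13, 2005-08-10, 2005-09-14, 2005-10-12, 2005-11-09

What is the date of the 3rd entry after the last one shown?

All dates are Wednesdays, 35, 28, 35, 28, 28 days apart.
Specifically, the 2nd Wednesday of each month.
December 2005 — 2nd Wednesday is 2005-12-14.
2nd Wednesday of January 2006: 2006-01-11.
2nd Wednesday of February 2006: 2006-02-08.

2006-02-08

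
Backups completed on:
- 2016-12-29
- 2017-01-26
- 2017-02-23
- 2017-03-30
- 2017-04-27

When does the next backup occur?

2017-05-25

Every date is a Thursday; gaps 28, 28, 35, 28 days.
Each is the last Thursday of its month (at least one falls on the 29th or later, ruling out '4th Thursday').
May 2017 ends with Thursday 2017-05-25.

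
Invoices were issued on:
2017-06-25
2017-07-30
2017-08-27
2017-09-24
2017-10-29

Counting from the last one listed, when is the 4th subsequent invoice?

2018-02-25

Every date is a Sunday; gaps 35, 28, 28, 35 days.
Each is the last Sunday of its month (at least one falls on the 29th or later, ruling out '4th Sunday').
November 2017 ends with Sunday 2017-11-26.
December 2017 ends with Sunday 2017-12-31.
Last Sunday of January 2018: 2018-01-28.
February 2018 ends with Sunday 2018-02-25.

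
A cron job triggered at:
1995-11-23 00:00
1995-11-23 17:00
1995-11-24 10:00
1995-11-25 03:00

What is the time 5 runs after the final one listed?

Spacing: 17, 17, 17 h — constant 17 h.
1995-11-25 03:00 + 17 h = 1995-11-25 20:00.
1995-11-25 20:00 + 17 h = 1995-11-26 13:00.
1995-11-26 13:00 + 17 h = 1995-11-27 06:00.
1995-11-27 06:00 + 17 h = 1995-11-27 23:00.
1995-11-27 23:00 + 17 h = 1995-11-28 16:00.

1995-11-28 16:00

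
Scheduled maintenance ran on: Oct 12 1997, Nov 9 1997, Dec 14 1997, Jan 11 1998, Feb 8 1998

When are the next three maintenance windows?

Mar 8 1998, Apr 12 1998, May 10 1998

All dates are Sundays, 28, 35, 28, 28 days apart.
Specifically, the 2nd Sunday of each month.
March 1998 — 2nd Sunday is Mar 8 1998.
April 1998 — 2nd Sunday is Apr 12 1998.
May 1998 — 2nd Sunday is May 10 1998.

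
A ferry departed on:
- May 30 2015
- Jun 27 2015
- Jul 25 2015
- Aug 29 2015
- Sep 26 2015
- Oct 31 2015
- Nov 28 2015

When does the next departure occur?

Dec 26 2015

These are Saturdays with 28, 28, 35, 28, 35, 28-day gaps.
Each is the final Saturday of its month — May 30 2015 is past the 28th, so '4th Saturday' doesn't fit.
December 2015 ends with Saturday Dec 26 2015.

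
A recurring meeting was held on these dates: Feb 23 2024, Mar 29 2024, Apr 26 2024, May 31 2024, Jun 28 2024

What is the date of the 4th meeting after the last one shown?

Every date is a Friday; gaps 35, 28, 35, 28 days.
Each is the last Friday of its month (at least one falls on the 29th or later, ruling out '4th Friday').
July 2024 ends with Friday Jul 26 2024.
Last Friday of August 2024: Aug 30 2024.
September 2024 ends with Friday Sep 27 2024.
Last Friday of October 2024: Oct 25 2024.

Oct 25 2024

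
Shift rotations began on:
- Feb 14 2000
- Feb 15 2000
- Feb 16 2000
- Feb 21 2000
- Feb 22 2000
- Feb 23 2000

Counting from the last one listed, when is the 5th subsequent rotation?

Mar 7 2000

The gap pattern 1, 1, 5, 1, 1 repeats every 3 events.
These are the Mondays, Tuesdays and Wednesdays of each week.
Next Monday: Feb 28 2000.
Next Tuesday: Feb 29 2000.
Next Wednesday: Mar 1 2000.
Next Monday: Mar 6 2000.
Next Tuesday: Mar 7 2000.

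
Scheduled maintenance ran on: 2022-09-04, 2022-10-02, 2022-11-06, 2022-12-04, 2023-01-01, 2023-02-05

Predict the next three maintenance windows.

These are Sundays at 28- or 35-day spacing (28, 35, 28, 28, 35).
The pattern: 1st Sunday of the month.
March 2023 — 1st Sunday is 2023-03-05.
April 2023 — 1st Sunday is 2023-04-02.
1st Sunday of May 2023: 2023-05-07.

2023-03-05, 2023-04-02, 2023-05-07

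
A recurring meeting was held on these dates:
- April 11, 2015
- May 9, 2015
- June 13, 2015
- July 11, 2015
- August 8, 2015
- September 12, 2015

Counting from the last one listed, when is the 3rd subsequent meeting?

December 12, 2015

These are Saturdays at 28- or 35-day spacing (28, 35, 28, 28, 35).
The pattern: 2nd Saturday of the month.
2nd Saturday of October 2015: October 10, 2015.
2nd Saturday of November 2015: November 14, 2015.
2nd Saturday of December 2015: December 12, 2015.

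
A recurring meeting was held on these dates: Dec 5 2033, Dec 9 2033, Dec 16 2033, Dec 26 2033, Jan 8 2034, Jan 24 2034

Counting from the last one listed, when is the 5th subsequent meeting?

May 29 2034

The spacing grows by 3 each time: 4, 7, 10, 13, 16 days.
Next gap: 19 days. Jan 24 2034 + 19 days = Feb 12 2034.
Next gap: 22 days. Feb 12 2034 + 22 days = Mar 6 2034.
Next gap: 25 days. Mar 6 2034 + 25 days = Mar 31 2034.
Next gap: 28 days. Mar 31 2034 + 28 days = Apr 28 2034.
Next gap: 31 days. Apr 28 2034 + 31 days = May 29 2034.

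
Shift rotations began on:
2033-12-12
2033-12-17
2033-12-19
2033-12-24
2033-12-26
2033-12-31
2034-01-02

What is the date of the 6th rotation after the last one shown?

2034-01-23

Every event lands on a Monday or Saturday (gaps cycle 5, 2, 5, 2, 5, 2).
So the schedule is: every Monday and Saturday.
The following Saturday is 2034-01-07.
The following Monday is 2034-01-09.
The following Saturday is 2034-01-14.
Next Monday: 2034-01-16.
The following Saturday is 2034-01-21.
Next Monday: 2034-01-23.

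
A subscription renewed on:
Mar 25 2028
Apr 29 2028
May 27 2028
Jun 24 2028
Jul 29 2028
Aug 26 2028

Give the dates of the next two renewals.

These are Saturdays with 35, 28, 28, 35, 28-day gaps.
Each is the final Saturday of its month — Apr 29 2028 is past the 28th, so '4th Saturday' doesn't fit.
Last Saturday of September 2028: Sep 30 2028.
Last Saturday of October 2028: Oct 28 2028.

Sep 30 2028, Oct 28 2028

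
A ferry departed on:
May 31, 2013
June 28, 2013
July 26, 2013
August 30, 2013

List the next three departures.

September 27, 2013; October 25, 2013; November 29, 2013

All Fridays; the gaps (28, 28, 35) vary with month length.
This is the last Friday of each month.
Last Friday of September 2013: September 27, 2013.
October 2013 ends with Friday October 25, 2013.
Last Friday of November 2013: November 29, 2013.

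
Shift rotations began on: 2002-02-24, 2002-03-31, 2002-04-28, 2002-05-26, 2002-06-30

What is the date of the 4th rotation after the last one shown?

2002-10-27

Every date is a Sunday; gaps 35, 28, 28, 35 days.
Each is the last Sunday of its month (at least one falls on the 29th or later, ruling out '4th Sunday').
July 2002 ends with Sunday 2002-07-28.
August 2002 ends with Sunday 2002-08-25.
September 2002 ends with Sunday 2002-09-29.
Last Sunday of October 2002: 2002-10-27.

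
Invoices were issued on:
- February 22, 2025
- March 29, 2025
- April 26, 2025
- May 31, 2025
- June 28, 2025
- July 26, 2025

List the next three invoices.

August 30, 2025; September 27, 2025; October 25, 2025

These are Saturdays with 35, 28, 35, 28, 28-day gaps.
Each is the final Saturday of its month — March 29, 2025 is past the 28th, so '4th Saturday' doesn't fit.
August 2025 ends with Saturday August 30, 2025.
September 2025 ends with Saturday September 27, 2025.
October 2025 ends with Saturday October 25, 2025.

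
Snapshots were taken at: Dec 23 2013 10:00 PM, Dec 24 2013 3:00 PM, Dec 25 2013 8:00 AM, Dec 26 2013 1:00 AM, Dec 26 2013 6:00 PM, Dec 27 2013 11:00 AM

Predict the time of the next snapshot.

Gaps: 17, 17, 17, 17, 17 hours — each event is 17 hours after the previous one.
Dec 27 2013 11:00 AM + 17 h = Dec 28 2013 4:00 AM.

Dec 28 2013 4:00 AM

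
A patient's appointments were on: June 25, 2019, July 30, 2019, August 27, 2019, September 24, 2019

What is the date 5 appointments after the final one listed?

Every date is a Tuesday; gaps 35, 28, 28 days.
Each is the last Tuesday of its month (at least one falls on the 29th or later, ruling out '4th Tuesday').
October 2019 ends with Tuesday October 29, 2019.
November 2019 ends with Tuesday November 26, 2019.
December 2019 ends with Tuesday December 31, 2019.
January 2020 ends with Tuesday January 28, 2020.
February 2020 ends with Tuesday February 25, 2020.

February 25, 2020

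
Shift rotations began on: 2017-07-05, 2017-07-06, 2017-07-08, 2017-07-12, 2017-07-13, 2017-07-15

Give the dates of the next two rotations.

Gaps: 1, 2, 4, 1, 2 days — not constant, but cyclic with period 3.
The events fall on every Wednesday, Thursday and Saturday.
Next Wednesday: 2017-07-19.
The following Thursday is 2017-07-20.

2017-07-19, 2017-07-20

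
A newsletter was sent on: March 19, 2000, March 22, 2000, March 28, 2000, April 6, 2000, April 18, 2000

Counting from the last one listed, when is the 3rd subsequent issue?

June 11, 2000

Gaps: 3, 6, 9, 12 days — each gap is 3 larger than the previous one.
Next gap: 15 days. April 18, 2000 + 15 days = May 3, 2000.
Next gap: 18 days. May 3, 2000 + 18 days = May 21, 2000.
Next gap: 21 days. May 21, 2000 + 21 days = June 11, 2000.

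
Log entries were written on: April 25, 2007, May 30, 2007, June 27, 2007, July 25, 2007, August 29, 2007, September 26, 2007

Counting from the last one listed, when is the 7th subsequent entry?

April 30, 2008

Every date is a Wednesday; gaps 35, 28, 28, 35, 28 days.
Each is the last Wednesday of its month (at least one falls on the 29th or later, ruling out '4th Wednesday').
Last Wednesday of October 2007: October 31, 2007.
November 2007 ends with Wednesday November 28, 2007.
December 2007 ends with Wednesday December 26, 2007.
January 2008 ends with Wednesday January 30, 2008.
February 2008 ends with Wednesday February 27, 2008.
Last Wednesday of March 2008: March 26, 2008.
Last Wednesday of April 2008: April 30, 2008.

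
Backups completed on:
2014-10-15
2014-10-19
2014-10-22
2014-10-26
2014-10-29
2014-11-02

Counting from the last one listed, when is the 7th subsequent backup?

Gaps: 4, 3, 4, 3, 4 days — not constant, but cyclic with period 2.
The events fall on every Wednesday and Sunday.
The following Wednesday is 2014-11-05.
Next Sunday: 2014-11-09.
Next Wednesday: 2014-11-12.
Next Sunday: 2014-11-16.
Next Wednesday: 2014-11-19.
Next Sunday: 2014-11-23.
The following Wednesday is 2014-11-26.

2014-11-26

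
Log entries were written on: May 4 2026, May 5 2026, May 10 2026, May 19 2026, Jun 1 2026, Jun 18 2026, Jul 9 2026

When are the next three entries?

Aug 3 2026, Sep 1 2026, Oct 4 2026

The spacing grows by 4 each time: 1, 5, 9, 13, 17, 21 days.
Next gap: 25 days. Jul 9 2026 + 25 days = Aug 3 2026.
Next gap: 29 days. Aug 3 2026 + 29 days = Sep 1 2026.
Next gap: 33 days. Sep 1 2026 + 33 days = Oct 4 2026.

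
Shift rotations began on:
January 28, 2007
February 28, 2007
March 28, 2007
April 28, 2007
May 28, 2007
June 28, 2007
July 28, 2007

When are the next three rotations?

August 28, 2007; September 28, 2007; October 28, 2007

Each date is the 28th; the gaps (31, 28, 31, 30, 31, 30) track the month lengths.
The rule is the 28th of each month.
Next: August 2007 → August 28, 2007.
September 2007: September 28, 2007.
October 2007: October 28, 2007.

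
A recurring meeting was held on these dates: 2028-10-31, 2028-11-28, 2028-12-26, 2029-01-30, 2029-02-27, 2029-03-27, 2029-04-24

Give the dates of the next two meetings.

2029-05-29, 2029-06-26

Every date is a Tuesday; gaps 28, 28, 35, 28, 28, 28 days.
Each is the last Tuesday of its month (at least one falls on the 29th or later, ruling out '4th Tuesday').
Last Tuesday of May 2029: 2029-05-29.
June 2029 ends with Tuesday 2029-06-26.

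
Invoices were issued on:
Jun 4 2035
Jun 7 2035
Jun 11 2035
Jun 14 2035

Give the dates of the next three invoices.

The gap pattern 3, 4, 3 repeats every 2 events.
These are the Mondays and Thursdays of each week.
The following Monday is Jun 18 2035.
The following Thursday is Jun 21 2035.
Next Monday: Jun 25 2035.

Jun 18 2035, Jun 21 2035, Jun 25 2035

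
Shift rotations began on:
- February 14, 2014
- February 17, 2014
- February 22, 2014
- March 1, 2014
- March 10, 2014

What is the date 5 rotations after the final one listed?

May 24, 2014

Intervals are 3, 5, 7, 9 days — an arithmetic progression with common difference 2.
Next gap: 11 days. March 10, 2014 + 11 days = March 21, 2014.
Next gap: 13 days. March 21, 2014 + 13 days = April 3, 2014.
Next gap: 15 days. April 3, 2014 + 15 days = April 18, 2014.
Next gap: 17 days. April 18, 2014 + 17 days = May 5, 2014.
Next gap: 19 days. May 5, 2014 + 19 days = May 24, 2014.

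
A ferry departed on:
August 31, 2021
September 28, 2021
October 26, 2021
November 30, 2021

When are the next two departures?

All Tuesdays; the gaps (28, 28, 35) vary with month length.
This is the last Tuesday of each month.
December 2021 ends with Tuesday December 28, 2021.
Last Tuesday of January 2022: January 25, 2022.

December 28, 2021; January 25, 2022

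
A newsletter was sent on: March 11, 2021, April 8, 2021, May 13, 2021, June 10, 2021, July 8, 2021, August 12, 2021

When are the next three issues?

Gaps: 28, 35, 28, 28, 35 days — a mix of 28 and 35. Every date is a Thursday.
Each is the 2nd Thursday of its month.
September 2021 — 2nd Thursday is September 9, 2021.
2nd Thursday of October 2021: October 14, 2021.
2nd Thursday of November 2021: November 11, 2021.

September 9, 2021; October 14, 2021; November 11, 2021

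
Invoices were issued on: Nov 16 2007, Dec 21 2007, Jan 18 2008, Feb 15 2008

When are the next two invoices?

All dates are Fridays, 35, 28, 28 days apart.
Specifically, the 3rd Friday of each month.
3rd Friday of March 2008: Mar 21 2008.
3rd Friday of April 2008: Apr 18 2008.

Mar 21 2008, Apr 18 2008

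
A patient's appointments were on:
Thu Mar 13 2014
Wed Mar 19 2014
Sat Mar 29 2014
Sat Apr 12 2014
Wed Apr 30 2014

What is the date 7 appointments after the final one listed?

Wed Dec 24 2014

Intervals are 6, 10, 14, 18 days — an arithmetic progression with common difference 4.
Next gap: 22 days. Wed Apr 30 2014 + 22 days = Thu May 22 2014.
Next gap: 26 days. Thu May 22 2014 + 26 days = Tue Jun 17 2014.
Next gap: 30 days. Tue Jun 17 2014 + 30 days = Thu Jul 17 2014.
Next gap: 34 days. Thu Jul 17 2014 + 34 days = Wed Aug 20 2014.
Next gap: 38 days. Wed Aug 20 2014 + 38 days = Sat Sep 27 2014.
Next gap: 42 days. Sat Sep 27 2014 + 42 days = Sat Nov 8 2014.
Next gap: 46 days. Sat Nov 8 2014 + 46 days = Wed Dec 24 2014.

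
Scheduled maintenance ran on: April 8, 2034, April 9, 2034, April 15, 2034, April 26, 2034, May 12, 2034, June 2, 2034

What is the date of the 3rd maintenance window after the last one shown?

September 3, 2034

Gaps: 1, 6, 11, 16, 21 days — each gap is 5 larger than the previous one.
Next gap: 26 days. June 2, 2034 + 26 days = June 28, 2034.
Next gap: 31 days. June 28, 2034 + 31 days = July 29, 2034.
Next gap: 36 days. July 29, 2034 + 36 days = September 3, 2034.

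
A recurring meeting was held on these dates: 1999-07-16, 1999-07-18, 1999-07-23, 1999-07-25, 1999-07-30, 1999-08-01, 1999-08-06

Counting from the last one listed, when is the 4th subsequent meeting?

1999-08-20

Every event lands on a Friday or Sunday (gaps cycle 2, 5, 2, 5, 2, 5).
So the schedule is: every Friday and Sunday.
The following Sunday is 1999-08-08.
Next Friday: 1999-08-13.
Next Sunday: 1999-08-15.
The following Friday is 1999-08-20.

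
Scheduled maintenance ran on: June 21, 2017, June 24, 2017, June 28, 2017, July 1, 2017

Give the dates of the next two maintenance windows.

Every event lands on a Wednesday or Saturday (gaps cycle 3, 4, 3).
So the schedule is: every Wednesday and Saturday.
The following Wednesday is July 5, 2017.
The following Saturday is July 8, 2017.

July 5, 2017; July 8, 2017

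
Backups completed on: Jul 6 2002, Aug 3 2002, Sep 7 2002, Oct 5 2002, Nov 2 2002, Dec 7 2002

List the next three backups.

All dates are Saturdays, 28, 35, 28, 28, 35 days apart.
Specifically, the 1st Saturday of each month.
January 2003 — 1st Saturday is Jan 4 2003.
1st Saturday of February 2003: Feb 1 2003.
March 2003 — 1st Saturday is Mar 1 2003.

Jan 4 2003, Feb 1 2003, Mar 1 2003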